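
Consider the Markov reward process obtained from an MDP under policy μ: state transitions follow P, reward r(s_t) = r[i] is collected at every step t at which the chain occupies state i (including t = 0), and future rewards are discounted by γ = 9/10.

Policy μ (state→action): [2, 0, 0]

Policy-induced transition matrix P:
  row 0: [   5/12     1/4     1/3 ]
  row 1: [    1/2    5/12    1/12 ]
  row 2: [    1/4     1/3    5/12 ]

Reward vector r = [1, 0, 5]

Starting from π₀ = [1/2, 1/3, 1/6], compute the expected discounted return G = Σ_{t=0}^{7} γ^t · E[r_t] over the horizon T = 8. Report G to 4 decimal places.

t=0: π = [0.5000, 0.3333, 0.1667], E[r] = 1.3333, γ^t·E[r] = 1.333333, running G = 1.333333
t=1: π = [0.4167, 0.3194, 0.2639], E[r] = 1.7361, γ^t·E[r] = 1.562500, running G = 2.895833
t=2: π = [0.3993, 0.3252, 0.2755], E[r] = 1.7766, γ^t·E[r] = 1.439063, running G = 4.334896
t=3: π = [0.3979, 0.3272, 0.2750], E[r] = 1.7728, γ^t·E[r] = 1.292344, running G = 5.627240
t=4: π = [0.3981, 0.3274, 0.2745], E[r] = 1.7704, γ^t·E[r] = 1.161554, running G = 6.788793
t=5: π = [0.3982, 0.3274, 0.2743], E[r] = 1.7699, γ^t·E[r] = 1.045127, running G = 7.833921
t=6: π = [0.3982, 0.3274, 0.2743], E[r] = 1.7699, γ^t·E[r] = 0.940597, running G = 8.774518
t=7: π = [0.3982, 0.3274, 0.2743], E[r] = 1.7699, γ^t·E[r] = 0.846541, running G = 9.621060

G = 9.6211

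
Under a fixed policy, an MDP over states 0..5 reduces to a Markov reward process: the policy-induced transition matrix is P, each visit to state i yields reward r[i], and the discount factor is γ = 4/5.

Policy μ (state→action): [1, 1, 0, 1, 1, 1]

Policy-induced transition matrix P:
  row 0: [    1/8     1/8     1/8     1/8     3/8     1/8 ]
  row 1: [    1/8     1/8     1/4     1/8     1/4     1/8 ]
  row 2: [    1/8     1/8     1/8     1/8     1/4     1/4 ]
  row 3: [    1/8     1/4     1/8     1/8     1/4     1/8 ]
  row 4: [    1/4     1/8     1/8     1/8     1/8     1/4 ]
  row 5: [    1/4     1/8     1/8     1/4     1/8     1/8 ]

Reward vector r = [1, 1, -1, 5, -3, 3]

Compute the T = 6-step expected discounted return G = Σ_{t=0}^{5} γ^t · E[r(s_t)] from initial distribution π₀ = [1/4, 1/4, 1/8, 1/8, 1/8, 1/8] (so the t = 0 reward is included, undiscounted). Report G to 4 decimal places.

t=0: π = [0.2500, 0.2500, 0.1250, 0.1250, 0.1250, 0.1250], E[r] = 1.0000, γ^t·E[r] = 1.000000, running G = 1.000000
t=1: π = [0.1563, 0.1406, 0.1563, 0.1406, 0.2500, 0.1563], E[r] = 0.5625, γ^t·E[r] = 0.450000, running G = 1.450000
t=2: π = [0.1758, 0.1426, 0.1426, 0.1445, 0.2188, 0.1758], E[r] = 0.7695, γ^t·E[r] = 0.492500, running G = 1.942500
t=3: π = [0.1743, 0.1431, 0.1428, 0.1470, 0.2227, 0.1702], E[r] = 0.7520, γ^t·E[r] = 0.385000, running G = 2.327500
t=4: π = [0.1741, 0.1434, 0.1429, 0.1463, 0.2227, 0.1707], E[r] = 0.7499, γ^t·E[r] = 0.307175, running G = 2.634675
t=5: π = [0.1742, 0.1433, 0.1429, 0.1463, 0.2226, 0.1707], E[r] = 0.7505, γ^t·E[r] = 0.245933, running G = 2.880608

G = 2.8806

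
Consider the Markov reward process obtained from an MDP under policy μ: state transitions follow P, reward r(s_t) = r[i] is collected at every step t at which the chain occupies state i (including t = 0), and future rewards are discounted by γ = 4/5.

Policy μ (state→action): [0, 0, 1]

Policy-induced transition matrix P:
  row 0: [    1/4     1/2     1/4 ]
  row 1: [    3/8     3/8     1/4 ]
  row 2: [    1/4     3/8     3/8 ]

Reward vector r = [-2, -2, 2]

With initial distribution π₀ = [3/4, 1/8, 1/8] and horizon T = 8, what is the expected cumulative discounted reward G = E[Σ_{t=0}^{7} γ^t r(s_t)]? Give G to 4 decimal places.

t=0: π = [0.7500, 0.1250, 0.1250], E[r] = -1.5000, γ^t·E[r] = -1.500000, running G = -1.500000
t=1: π = [0.2656, 0.4688, 0.2656], E[r] = -0.9375, γ^t·E[r] = -0.750000, running G = -2.250000
t=2: π = [0.3086, 0.4082, 0.2832], E[r] = -0.8672, γ^t·E[r] = -0.555000, running G = -2.805000
t=3: π = [0.3010, 0.4136, 0.2854], E[r] = -0.8584, γ^t·E[r] = -0.439500, running G = -3.244500
t=4: π = [0.3017, 0.4126, 0.2857], E[r] = -0.8573, γ^t·E[r] = -0.351150, running G = -3.595650
t=5: π = [0.3016, 0.4127, 0.2857], E[r] = -0.8572, γ^t·E[r] = -0.280875, running G = -3.876525
t=6: π = [0.3016, 0.4127, 0.2857], E[r] = -0.8571, γ^t·E[r] = -0.224696, running G = -4.101221
t=7: π = [0.3016, 0.4127, 0.2857], E[r] = -0.8571, γ^t·E[r] = -0.179756, running G = -4.280976

G = -4.2810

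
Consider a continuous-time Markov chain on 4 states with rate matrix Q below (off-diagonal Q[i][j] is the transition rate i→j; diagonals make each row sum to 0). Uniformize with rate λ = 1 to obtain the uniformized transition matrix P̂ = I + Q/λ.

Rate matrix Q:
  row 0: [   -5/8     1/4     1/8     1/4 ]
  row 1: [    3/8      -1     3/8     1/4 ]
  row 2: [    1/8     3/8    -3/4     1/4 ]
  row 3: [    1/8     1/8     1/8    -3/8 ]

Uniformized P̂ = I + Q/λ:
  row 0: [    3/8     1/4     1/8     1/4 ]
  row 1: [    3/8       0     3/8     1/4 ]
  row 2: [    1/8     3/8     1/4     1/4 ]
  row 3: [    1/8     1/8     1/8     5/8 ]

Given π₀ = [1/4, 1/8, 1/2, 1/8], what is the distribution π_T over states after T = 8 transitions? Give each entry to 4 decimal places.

t=0: π = [0.2500, 0.1250, 0.5000, 0.1250]
t=1: π = [0.2188, 0.2656, 0.2188, 0.2969]
t=2: π = [0.2461, 0.1738, 0.2188, 0.3613]
t=3: π = [0.2300, 0.1887, 0.1958, 0.3855]
t=4: π = [0.2297, 0.1791, 0.1967, 0.3946]
t=5: π = [0.2272, 0.1805, 0.1944, 0.3980]
t=6: π = [0.2269, 0.1794, 0.1944, 0.3992]
t=7: π = [0.2266, 0.1795, 0.1942, 0.3997]
t=8: π = [0.2265, 0.1794, 0.1942, 0.3999]

π = [0.2265, 0.1794, 0.1942, 0.3999]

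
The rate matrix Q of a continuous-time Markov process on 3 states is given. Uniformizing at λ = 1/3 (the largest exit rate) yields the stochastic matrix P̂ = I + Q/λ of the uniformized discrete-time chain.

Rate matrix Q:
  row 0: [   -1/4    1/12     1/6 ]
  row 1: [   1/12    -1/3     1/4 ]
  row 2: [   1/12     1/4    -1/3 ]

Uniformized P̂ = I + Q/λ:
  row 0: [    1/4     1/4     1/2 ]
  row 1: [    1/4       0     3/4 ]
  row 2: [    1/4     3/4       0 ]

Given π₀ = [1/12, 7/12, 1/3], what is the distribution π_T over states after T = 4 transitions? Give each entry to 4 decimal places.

π = [0.2500, 0.3936, 0.3564]

t=0: π = [0.0833, 0.5833, 0.3333]
t=1: π = [0.2500, 0.2708, 0.4792]
t=2: π = [0.2500, 0.4219, 0.3281]
t=3: π = [0.2500, 0.3086, 0.4414]
t=4: π = [0.2500, 0.3936, 0.3564]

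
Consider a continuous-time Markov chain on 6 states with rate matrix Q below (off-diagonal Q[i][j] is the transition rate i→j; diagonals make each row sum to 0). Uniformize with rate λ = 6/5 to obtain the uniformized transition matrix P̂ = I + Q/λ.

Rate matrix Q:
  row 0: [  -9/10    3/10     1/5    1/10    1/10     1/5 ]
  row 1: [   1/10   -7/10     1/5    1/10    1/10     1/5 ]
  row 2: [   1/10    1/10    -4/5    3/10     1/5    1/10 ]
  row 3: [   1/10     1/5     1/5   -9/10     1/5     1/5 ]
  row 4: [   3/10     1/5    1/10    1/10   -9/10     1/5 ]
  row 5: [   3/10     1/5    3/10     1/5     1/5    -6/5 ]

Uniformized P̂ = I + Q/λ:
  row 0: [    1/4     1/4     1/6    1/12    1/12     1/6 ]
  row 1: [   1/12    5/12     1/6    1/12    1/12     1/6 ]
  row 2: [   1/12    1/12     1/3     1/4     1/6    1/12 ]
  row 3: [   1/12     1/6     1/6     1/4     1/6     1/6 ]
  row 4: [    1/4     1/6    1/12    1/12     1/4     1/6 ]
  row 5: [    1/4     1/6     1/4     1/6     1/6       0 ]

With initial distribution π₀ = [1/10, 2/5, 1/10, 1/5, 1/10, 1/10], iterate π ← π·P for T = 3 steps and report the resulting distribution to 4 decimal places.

π = [0.1539, 0.2201, 0.1983, 0.1519, 0.1470, 0.1289]

t=0: π = [0.1000, 0.4000, 0.1000, 0.2000, 0.1000, 0.1000]
t=1: π = [0.1333, 0.2667, 0.1833, 0.1417, 0.1333, 0.1417]
t=2: π = [0.1514, 0.2292, 0.1979, 0.1493, 0.1444, 0.1278]
t=3: π = [0.1539, 0.2201, 0.1983, 0.1519, 0.1470, 0.1289]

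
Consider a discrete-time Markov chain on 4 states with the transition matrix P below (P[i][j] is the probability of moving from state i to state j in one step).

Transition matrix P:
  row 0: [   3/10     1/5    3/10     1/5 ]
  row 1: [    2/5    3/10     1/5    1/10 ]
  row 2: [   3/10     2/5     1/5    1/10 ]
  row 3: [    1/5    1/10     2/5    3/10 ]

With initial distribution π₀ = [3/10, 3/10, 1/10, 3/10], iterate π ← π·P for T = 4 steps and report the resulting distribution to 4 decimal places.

t=0: π = [0.3000, 0.3000, 0.1000, 0.3000]
t=1: π = [0.3000, 0.2200, 0.2900, 0.1900]
t=2: π = [0.3030, 0.2610, 0.2680, 0.1680]
t=3: π = [0.3093, 0.2629, 0.2639, 0.1639]
t=4: π = [0.3099, 0.2627, 0.2637, 0.1637]

π = [0.3099, 0.2627, 0.2637, 0.1637]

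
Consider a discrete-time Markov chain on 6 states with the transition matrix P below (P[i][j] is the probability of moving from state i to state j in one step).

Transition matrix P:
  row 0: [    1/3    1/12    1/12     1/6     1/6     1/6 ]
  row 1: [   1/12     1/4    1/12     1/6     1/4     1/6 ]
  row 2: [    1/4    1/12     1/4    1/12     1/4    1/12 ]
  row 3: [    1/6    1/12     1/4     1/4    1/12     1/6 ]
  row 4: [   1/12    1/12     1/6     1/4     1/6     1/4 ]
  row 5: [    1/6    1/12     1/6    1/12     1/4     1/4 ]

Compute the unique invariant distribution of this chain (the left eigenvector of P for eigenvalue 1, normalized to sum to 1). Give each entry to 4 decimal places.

π = [0.1880, 0.1000, 0.1708, 0.1669, 0.1906, 0.1836]

Balance equations π_j = Σ_i π_i·P[i][j]:
  π_0 = 1/3·π_0 + 1/12·π_1 + 1/4·π_2 + 1/6·π_3 + 1/12·π_4 + 1/6·π_5
  π_1 = 1/12·π_0 + 1/4·π_1 + 1/12·π_2 + 1/12·π_3 + 1/12·π_4 + 1/12·π_5
  π_2 = 1/12·π_0 + 1/12·π_1 + 1/4·π_2 + 1/4·π_3 + 1/6·π_4 + 1/6·π_5
  π_3 = 1/6·π_0 + 1/6·π_1 + 1/12·π_2 + 1/4·π_3 + 1/4·π_4 + 1/12·π_5
  π_4 = 1/6·π_0 + 1/4·π_1 + 1/4·π_2 + 1/12·π_3 + 1/6·π_4 + 1/4·π_5
  normalize: π_0 + π_1 + π_2 + π_3 + π_4 + π_5 = 1
Solving the linear system gives exactly π = [27697/147310, 1/10, 12581/73655, 2459/14731, 28081/147310, 27049/147310].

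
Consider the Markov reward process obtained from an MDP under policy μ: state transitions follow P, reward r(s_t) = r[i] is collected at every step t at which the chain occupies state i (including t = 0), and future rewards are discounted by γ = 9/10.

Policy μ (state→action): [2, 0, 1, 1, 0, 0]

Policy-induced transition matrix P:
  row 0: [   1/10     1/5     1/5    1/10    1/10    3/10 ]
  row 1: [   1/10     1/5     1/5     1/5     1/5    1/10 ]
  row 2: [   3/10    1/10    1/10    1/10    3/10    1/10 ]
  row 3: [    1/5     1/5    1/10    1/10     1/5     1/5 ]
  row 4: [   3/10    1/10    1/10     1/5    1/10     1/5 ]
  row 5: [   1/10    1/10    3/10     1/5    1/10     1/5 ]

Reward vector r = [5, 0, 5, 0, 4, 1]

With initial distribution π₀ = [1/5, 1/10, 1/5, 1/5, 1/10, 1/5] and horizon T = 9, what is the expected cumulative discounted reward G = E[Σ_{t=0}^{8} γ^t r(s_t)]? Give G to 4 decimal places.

G = 15.9542

t=0: π = [0.2000, 0.1000, 0.2000, 0.2000, 0.1000, 0.2000], E[r] = 2.6000, γ^t·E[r] = 2.600000, running G = 2.600000
t=1: π = [0.1800, 0.1500, 0.1700, 0.1400, 0.1700, 0.1900], E[r] = 2.6200, γ^t·E[r] = 2.358000, running G = 4.958000
t=2: π = [0.1820, 0.1470, 0.1710, 0.1510, 0.1630, 0.1860], E[r] = 2.6030, γ^t·E[r] = 2.108430, running G = 7.066430
t=3: π = [0.1819, 0.1480, 0.1701, 0.1496, 0.1640, 0.1864], E[r] = 2.6024, γ^t·E[r] = 1.897150, running G = 8.963580
t=4: π = [0.1818, 0.1480, 0.1703, 0.1498, 0.1638, 0.1864], E[r] = 2.6018, γ^t·E[r] = 1.707008, running G = 10.670588
t=5: π = [0.1818, 0.1480, 0.1702, 0.1498, 0.1638, 0.1864], E[r] = 2.6019, γ^t·E[r] = 1.536398, running G = 12.206985
t=6: π = [0.1818, 0.1480, 0.1702, 0.1498, 0.1638, 0.1864], E[r] = 2.6019, γ^t·E[r] = 1.382748, running G = 13.589733
t=7: π = [0.1818, 0.1480, 0.1702, 0.1498, 0.1638, 0.1864], E[r] = 2.6019, γ^t·E[r] = 1.244471, running G = 14.834205
t=8: π = [0.1818, 0.1480, 0.1702, 0.1498, 0.1638, 0.1864], E[r] = 2.6019, γ^t·E[r] = 1.120025, running G = 15.954230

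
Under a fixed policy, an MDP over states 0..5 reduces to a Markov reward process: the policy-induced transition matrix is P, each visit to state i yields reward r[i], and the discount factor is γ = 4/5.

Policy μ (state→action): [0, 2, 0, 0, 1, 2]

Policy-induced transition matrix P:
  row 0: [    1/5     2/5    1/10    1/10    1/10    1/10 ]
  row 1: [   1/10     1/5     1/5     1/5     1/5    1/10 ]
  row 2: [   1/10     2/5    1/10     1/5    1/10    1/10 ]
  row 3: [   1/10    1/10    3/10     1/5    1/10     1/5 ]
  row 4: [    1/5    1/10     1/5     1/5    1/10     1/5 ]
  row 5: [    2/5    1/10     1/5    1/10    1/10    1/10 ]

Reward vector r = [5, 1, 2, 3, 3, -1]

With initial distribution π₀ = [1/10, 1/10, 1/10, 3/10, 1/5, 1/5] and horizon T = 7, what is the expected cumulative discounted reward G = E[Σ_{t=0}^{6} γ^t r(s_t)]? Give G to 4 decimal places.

G = 8.5804

t=0: π = [0.1000, 0.1000, 0.1000, 0.3000, 0.2000, 0.2000], E[r] = 2.1000, γ^t·E[r] = 2.100000, running G = 2.100000
t=1: π = [0.1900, 0.1700, 0.2100, 0.1700, 0.1100, 0.1500], E[r] = 2.2300, γ^t·E[r] = 1.784000, running G = 3.884000
t=2: π = [0.1750, 0.2370, 0.1770, 0.1660, 0.1170, 0.1280], E[r] = 2.1870, γ^t·E[r] = 1.399680, running G = 5.283680
t=3: π = [0.1676, 0.2293, 0.1814, 0.1697, 0.1237, 0.1283], E[r] = 2.1820, γ^t·E[r] = 1.117184, running G = 6.400864
t=4: π = [0.1676, 0.2276, 0.1821, 0.1704, 0.1229, 0.1293], E[r] = 2.1806, γ^t·E[r] = 0.893153, running G = 7.294017
t=5: π = [0.1679, 0.2277, 0.1821, 0.1703, 0.1228, 0.1293], E[r] = 2.1810, γ^t·E[r] = 0.714659, running G = 8.008676
t=6: π = [0.1679, 0.2277, 0.1820, 0.1703, 0.1228, 0.1293], E[r] = 2.1810, γ^t·E[r] = 0.571728, running G = 8.580404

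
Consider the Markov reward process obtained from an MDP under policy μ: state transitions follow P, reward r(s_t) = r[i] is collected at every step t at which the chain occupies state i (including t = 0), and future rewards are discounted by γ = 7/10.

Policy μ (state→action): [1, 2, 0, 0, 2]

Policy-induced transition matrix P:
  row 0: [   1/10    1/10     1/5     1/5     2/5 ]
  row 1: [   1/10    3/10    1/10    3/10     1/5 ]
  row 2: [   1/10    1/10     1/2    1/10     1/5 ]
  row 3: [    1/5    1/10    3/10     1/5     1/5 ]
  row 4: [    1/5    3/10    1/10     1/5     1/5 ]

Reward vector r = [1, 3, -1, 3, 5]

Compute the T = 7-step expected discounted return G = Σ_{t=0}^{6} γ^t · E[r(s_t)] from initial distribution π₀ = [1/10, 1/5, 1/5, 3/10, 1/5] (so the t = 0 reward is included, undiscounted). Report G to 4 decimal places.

t=0: π = [0.1000, 0.2000, 0.2000, 0.3000, 0.2000], E[r] = 2.4000, γ^t·E[r] = 2.400000, running G = 2.400000
t=1: π = [0.1500, 0.1800, 0.2500, 0.2000, 0.2200], E[r] = 2.1400, γ^t·E[r] = 1.498000, running G = 3.898000
t=2: π = [0.1420, 0.1800, 0.2550, 0.1930, 0.2300], E[r] = 2.1560, γ^t·E[r] = 1.056440, running G = 4.954440
t=3: π = [0.1423, 0.1820, 0.2548, 0.1925, 0.2284], E[r] = 2.1530, γ^t·E[r] = 0.738479, running G = 5.692919
t=4: π = [0.1421, 0.1821, 0.2547, 0.1927, 0.2285], E[r] = 2.1541, γ^t·E[r] = 0.517209, running G = 6.210128
t=5: π = [0.1421, 0.1821, 0.2546, 0.1927, 0.2284], E[r] = 2.1541, γ^t·E[r] = 0.362048, running G = 6.572176
t=6: π = [0.1421, 0.1821, 0.2546, 0.1927, 0.2284], E[r] = 2.1542, γ^t·E[r] = 0.253439, running G = 6.825614

G = 6.8256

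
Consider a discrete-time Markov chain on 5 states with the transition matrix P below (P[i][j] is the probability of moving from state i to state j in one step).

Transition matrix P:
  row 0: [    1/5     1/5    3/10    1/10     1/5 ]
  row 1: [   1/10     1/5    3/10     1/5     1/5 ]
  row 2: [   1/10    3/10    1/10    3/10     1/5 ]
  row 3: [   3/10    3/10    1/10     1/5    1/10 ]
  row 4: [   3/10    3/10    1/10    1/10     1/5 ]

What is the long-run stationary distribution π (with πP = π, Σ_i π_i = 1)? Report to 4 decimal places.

π = [0.1919, 0.2553, 0.1894, 0.1816, 0.1818]

Balance equations π_j = Σ_i π_i·P[i][j]:
  π_0 = 1/5·π_0 + 1/10·π_1 + 1/10·π_2 + 3/10·π_3 + 3/10·π_4
  π_1 = 1/5·π_0 + 1/5·π_1 + 3/10·π_2 + 3/10·π_3 + 3/10·π_4
  π_2 = 3/10·π_0 + 3/10·π_1 + 1/10·π_2 + 1/10·π_3 + 1/10·π_4
  π_3 = 1/10·π_0 + 1/5·π_1 + 3/10·π_2 + 1/5·π_3 + 1/10·π_4
  normalize: π_0 + π_1 + π_2 + π_3 + π_4 = 1
Solving the linear system gives exactly π = [118/615, 157/615, 233/1230, 67/369, 671/3690].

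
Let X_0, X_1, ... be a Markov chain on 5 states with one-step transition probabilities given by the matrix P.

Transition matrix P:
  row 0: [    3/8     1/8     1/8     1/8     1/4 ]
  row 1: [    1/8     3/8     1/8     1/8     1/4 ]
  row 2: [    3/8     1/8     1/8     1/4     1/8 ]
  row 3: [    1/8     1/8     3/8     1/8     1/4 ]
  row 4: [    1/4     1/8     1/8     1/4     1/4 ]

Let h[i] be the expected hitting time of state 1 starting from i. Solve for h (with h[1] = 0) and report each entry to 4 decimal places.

h = [8.0000, 0.0000, 8.0000, 8.0000, 8.0000]

First-step conditioning: h[1] = 0; for i ≠ 1, h[i] = 1 + Σ_k P[i][k]·h[k].
  h[0] = 1 + 3/8·h[0] + 1/8·h[2] + 1/8·h[3] + 1/4·h[4]
  h[2] = 1 + 3/8·h[0] + 1/8·h[2] + 1/4·h[3] + 1/8·h[4]
  h[3] = 1 + 1/8·h[0] + 3/8·h[2] + 1/8·h[3] + 1/4·h[4]
  h[4] = 1 + 1/4·h[0] + 1/8·h[2] + 1/4·h[3] + 1/4·h[4]
Solving the 4×4 linear system over states ≠ 1 gives exactly h = [8, 0, 8, 8, 8] (h[1] = 0 is the target).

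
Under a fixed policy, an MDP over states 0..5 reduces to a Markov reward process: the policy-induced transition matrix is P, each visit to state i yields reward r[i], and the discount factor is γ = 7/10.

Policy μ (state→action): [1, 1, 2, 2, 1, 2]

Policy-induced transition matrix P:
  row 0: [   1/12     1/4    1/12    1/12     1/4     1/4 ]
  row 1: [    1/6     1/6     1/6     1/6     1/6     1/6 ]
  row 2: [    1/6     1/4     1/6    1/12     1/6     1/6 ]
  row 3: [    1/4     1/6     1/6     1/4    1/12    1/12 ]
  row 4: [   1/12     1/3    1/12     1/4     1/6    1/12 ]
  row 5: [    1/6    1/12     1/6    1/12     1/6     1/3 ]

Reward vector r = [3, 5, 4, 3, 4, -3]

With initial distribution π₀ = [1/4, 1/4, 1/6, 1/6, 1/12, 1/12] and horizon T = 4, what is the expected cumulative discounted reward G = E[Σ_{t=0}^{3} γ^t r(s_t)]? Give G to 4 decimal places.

G = 7.2826

t=0: π = [0.2500, 0.2500, 0.1667, 0.1667, 0.0833, 0.0833], E[r] = 3.2500, γ^t·E[r] = 3.250000, running G = 3.250000
t=1: π = [0.1528, 0.2083, 0.1389, 0.1458, 0.1736, 0.1806], E[r] = 2.6458, γ^t·E[r] = 1.852083, running G = 5.102083
t=2: π = [0.1516, 0.2049, 0.1395, 0.1539, 0.1672, 0.1829], E[r] = 2.6192, γ^t·E[r] = 1.283414, running G = 6.385498
t=3: π = [0.1529, 0.2036, 0.1401, 0.1539, 0.1665, 0.1830], E[r] = 2.6156, γ^t·E[r] = 0.897149, running G = 7.282647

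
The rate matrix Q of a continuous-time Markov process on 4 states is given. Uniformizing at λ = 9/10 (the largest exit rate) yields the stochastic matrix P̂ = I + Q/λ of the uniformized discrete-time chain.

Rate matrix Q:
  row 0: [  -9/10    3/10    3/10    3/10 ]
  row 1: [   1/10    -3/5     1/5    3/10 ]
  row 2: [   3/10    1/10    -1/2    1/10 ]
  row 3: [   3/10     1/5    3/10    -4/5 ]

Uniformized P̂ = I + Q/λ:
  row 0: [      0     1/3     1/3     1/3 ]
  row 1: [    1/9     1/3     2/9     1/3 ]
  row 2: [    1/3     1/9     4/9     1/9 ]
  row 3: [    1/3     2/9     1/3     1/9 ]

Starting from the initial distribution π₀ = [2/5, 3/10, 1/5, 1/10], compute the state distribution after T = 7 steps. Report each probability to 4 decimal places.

π = [0.2111, 0.2332, 0.3459, 0.2099]

t=0: π = [0.4000, 0.3000, 0.2000, 0.1000]
t=1: π = [0.1333, 0.2778, 0.3222, 0.2667]
t=2: π = [0.2272, 0.2321, 0.3383, 0.2025]
t=3: π = [0.2060, 0.2357, 0.3451, 0.2132]
t=4: π = [0.2123, 0.2330, 0.3455, 0.2093]
t=5: π = [0.2108, 0.2333, 0.3458, 0.2101]
t=6: π = [0.2112, 0.2331, 0.3458, 0.2098]
t=7: π = [0.2111, 0.2332, 0.3459, 0.2099]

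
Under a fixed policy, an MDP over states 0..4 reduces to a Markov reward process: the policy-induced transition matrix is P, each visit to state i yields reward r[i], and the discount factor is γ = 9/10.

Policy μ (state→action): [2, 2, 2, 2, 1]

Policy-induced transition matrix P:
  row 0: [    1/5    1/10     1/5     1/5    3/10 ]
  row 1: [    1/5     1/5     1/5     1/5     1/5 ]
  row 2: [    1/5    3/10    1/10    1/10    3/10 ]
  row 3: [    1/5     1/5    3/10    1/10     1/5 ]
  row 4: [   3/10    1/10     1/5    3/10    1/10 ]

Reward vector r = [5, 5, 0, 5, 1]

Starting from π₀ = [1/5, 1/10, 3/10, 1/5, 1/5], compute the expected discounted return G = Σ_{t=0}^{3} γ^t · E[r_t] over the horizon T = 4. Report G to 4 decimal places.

G = 10.3364

t=0: π = [0.2000, 0.1000, 0.3000, 0.2000, 0.2000], E[r] = 2.7000, γ^t·E[r] = 2.700000, running G = 2.700000
t=1: π = [0.2200, 0.1900, 0.1900, 0.1700, 0.2300], E[r] = 3.1300, γ^t·E[r] = 2.817000, running G = 5.517000
t=2: π = [0.2230, 0.1740, 0.1980, 0.1870, 0.2180], E[r] = 3.1380, γ^t·E[r] = 2.541780, running G = 8.058780
t=3: π = [0.2218, 0.1757, 0.1989, 0.1833, 0.2203], E[r] = 3.1243, γ^t·E[r] = 2.277615, running G = 10.336395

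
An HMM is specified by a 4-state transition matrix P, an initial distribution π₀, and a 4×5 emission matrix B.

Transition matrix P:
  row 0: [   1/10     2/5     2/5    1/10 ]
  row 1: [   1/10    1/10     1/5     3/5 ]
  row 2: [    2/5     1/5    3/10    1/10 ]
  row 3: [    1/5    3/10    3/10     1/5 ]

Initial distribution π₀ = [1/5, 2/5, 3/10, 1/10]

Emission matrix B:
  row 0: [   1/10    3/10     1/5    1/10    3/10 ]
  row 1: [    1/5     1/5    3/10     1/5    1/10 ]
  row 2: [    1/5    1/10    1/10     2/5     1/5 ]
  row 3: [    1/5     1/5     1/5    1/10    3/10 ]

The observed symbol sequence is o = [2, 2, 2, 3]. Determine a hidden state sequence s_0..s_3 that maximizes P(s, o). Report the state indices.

t=0: δ = [4.000e-02, 1.200e-01, 3.000e-02, 2.000e-02]  (obs o_0=2)
t=1: δ = [2.400e-03, 4.800e-03, 2.400e-03, 1.440e-02]  ψ = [1, 0, 1, 1]  (obs o_1=2)
t=2: δ = [5.760e-04, 1.296e-03, 4.320e-04, 5.760e-04]  ψ = [3, 3, 3, 1]  (obs o_2=2)
t=3: δ = [1.728e-05, 4.608e-05, 1.037e-04, 7.776e-05]  ψ = [2, 0, 1, 1]  (obs o_3=3)
backtrack: best end state = 2; path = [1, 3, 1, 2]

path = [1, 3, 1, 2]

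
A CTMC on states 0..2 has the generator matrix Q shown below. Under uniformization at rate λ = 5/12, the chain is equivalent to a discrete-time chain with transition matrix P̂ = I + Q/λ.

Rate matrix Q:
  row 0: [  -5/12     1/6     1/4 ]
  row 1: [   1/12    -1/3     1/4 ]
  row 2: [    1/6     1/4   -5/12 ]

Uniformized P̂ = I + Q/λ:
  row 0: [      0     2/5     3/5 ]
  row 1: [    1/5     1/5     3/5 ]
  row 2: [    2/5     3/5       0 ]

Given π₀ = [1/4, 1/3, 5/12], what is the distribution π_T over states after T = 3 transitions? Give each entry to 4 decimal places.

π = [0.2333, 0.4007, 0.3660]

t=0: π = [0.2500, 0.3333, 0.4167]
t=1: π = [0.2333, 0.4167, 0.3500]
t=2: π = [0.2233, 0.3867, 0.3900]
t=3: π = [0.2333, 0.4007, 0.3660]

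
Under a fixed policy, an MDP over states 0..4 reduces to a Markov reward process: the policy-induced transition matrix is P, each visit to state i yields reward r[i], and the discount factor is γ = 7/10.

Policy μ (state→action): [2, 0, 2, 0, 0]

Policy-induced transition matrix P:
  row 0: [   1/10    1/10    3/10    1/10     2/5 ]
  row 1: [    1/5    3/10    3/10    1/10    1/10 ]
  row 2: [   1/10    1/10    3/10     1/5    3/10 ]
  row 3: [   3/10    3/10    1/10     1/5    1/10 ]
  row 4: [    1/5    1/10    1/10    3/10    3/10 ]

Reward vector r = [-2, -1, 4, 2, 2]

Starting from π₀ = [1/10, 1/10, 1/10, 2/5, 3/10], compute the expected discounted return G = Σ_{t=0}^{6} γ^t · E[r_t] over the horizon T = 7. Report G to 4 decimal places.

t=0: π = [0.1000, 0.1000, 0.1000, 0.4000, 0.3000], E[r] = 1.5000, γ^t·E[r] = 1.500000, running G = 1.500000
t=1: π = [0.2200, 0.2000, 0.1600, 0.2100, 0.2100], E[r] = 0.8400, γ^t·E[r] = 0.588000, running G = 2.088000
t=2: π = [0.1830, 0.1820, 0.2160, 0.1790, 0.2400], E[r] = 1.1540, γ^t·E[r] = 0.565460, running G = 2.653460
t=3: π = [0.1780, 0.1722, 0.2162, 0.1875, 0.2461], E[r] = 1.2038, γ^t·E[r] = 0.412903, running G = 3.066363
t=4: π = [0.1793, 0.1719, 0.2133, 0.1896, 0.2459], E[r] = 1.1934, γ^t·E[r] = 0.286540, running G = 3.352904
t=5: π = [0.1797, 0.1723, 0.2129, 0.1895, 0.2456], E[r] = 1.1901, γ^t·E[r] = 0.200022, running G = 3.552925
t=6: π = [0.1797, 0.1724, 0.2130, 0.1894, 0.2456], E[r] = 1.1902, γ^t·E[r] = 0.140022, running G = 3.692947

G = 3.6929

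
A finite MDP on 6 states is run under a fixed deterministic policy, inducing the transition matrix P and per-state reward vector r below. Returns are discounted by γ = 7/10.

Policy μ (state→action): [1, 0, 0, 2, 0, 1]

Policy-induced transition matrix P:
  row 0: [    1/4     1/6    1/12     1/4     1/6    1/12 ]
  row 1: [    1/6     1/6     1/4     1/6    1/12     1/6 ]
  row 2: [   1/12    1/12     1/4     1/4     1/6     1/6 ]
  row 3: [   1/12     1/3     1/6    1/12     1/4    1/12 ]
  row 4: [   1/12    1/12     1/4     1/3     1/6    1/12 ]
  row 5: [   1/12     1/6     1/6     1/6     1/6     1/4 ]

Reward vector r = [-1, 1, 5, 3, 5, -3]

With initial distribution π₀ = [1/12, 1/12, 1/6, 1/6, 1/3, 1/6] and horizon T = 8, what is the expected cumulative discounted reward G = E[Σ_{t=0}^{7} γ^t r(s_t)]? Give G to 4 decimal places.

G = 7.1338

t=0: π = [0.0833, 0.0833, 0.1667, 0.1667, 0.3333, 0.1667], E[r] = 2.5000, γ^t·E[r] = 2.500000, running G = 2.500000
t=1: π = [0.1042, 0.1528, 0.2083, 0.2292, 0.1736, 0.1319], E[r] = 2.2500, γ^t·E[r] = 1.575000, running G = 4.075000
t=2: π = [0.1134, 0.1730, 0.2025, 0.2025, 0.1730, 0.1354], E[r] = 2.1389, γ^t·E[r] = 1.048056, running G = 5.123056
t=3: π = [0.1167, 0.1691, 0.2029, 0.2050, 0.1691, 0.1372], E[r] = 2.1160, γ^t·E[r] = 0.725798, running G = 5.848854
t=4: π = [0.1169, 0.1698, 0.2020, 0.2044, 0.1697, 0.1372], E[r] = 2.1130, γ^t·E[r] = 0.507341, running G = 6.356195
t=5: π = [0.1170, 0.1698, 0.2021, 0.2045, 0.1695, 0.1372], E[r] = 2.1127, γ^t·E[r] = 0.355081, running G = 6.711275
t=6: π = [0.1170, 0.1698, 0.2020, 0.2045, 0.1696, 0.1372], E[r] = 2.1126, γ^t·E[r] = 0.248549, running G = 6.959825
t=7: π = [0.1170, 0.1698, 0.2020, 0.2045, 0.1696, 0.1372], E[r] = 2.1126, γ^t·E[r] = 0.173984, running G = 7.133808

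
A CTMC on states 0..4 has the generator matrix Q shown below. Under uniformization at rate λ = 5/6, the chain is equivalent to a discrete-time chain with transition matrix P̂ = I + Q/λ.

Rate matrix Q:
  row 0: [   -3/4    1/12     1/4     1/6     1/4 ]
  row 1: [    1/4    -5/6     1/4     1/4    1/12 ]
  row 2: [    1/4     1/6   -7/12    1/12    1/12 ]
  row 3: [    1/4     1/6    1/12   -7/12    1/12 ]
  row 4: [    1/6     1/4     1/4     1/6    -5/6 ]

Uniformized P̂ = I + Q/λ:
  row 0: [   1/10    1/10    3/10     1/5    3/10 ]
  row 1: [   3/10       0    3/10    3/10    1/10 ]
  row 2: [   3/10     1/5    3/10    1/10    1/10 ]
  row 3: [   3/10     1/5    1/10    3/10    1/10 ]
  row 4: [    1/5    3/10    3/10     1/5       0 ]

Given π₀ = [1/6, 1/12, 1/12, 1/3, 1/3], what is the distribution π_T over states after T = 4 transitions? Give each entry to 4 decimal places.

t=0: π = [0.1667, 0.0833, 0.0833, 0.3333, 0.3333]
t=1: π = [0.2333, 0.2000, 0.2333, 0.2333, 0.1000]
t=2: π = [0.2433, 0.1467, 0.2533, 0.2200, 0.1367]
t=3: π = [0.2377, 0.1600, 0.2560, 0.2113, 0.1350]
t=4: π = [0.2390, 0.1577, 0.2577, 0.2115, 0.1340]

π = [0.2390, 0.1577, 0.2577, 0.2115, 0.1340]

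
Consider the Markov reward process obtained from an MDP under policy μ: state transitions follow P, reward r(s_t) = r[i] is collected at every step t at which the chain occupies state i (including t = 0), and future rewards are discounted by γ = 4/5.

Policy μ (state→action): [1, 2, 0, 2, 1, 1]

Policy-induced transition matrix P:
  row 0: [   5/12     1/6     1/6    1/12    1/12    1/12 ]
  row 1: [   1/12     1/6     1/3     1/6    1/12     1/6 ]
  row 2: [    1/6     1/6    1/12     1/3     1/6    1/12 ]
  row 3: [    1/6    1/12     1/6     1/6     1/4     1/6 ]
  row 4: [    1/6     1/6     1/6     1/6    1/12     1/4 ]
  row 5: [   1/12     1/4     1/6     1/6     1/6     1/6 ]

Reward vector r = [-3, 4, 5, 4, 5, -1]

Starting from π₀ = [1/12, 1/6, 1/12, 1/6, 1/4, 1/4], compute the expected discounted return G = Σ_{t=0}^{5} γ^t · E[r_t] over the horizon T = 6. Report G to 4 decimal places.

G = 8.7547

t=0: π = [0.0833, 0.1667, 0.0833, 0.1667, 0.2500, 0.2500], E[r] = 2.5000, γ^t·E[r] = 2.500000, running G = 2.500000
t=1: π = [0.1528, 0.1736, 0.1875, 0.1736, 0.1389, 0.1736], E[r] = 2.3889, γ^t·E[r] = 1.911111, running G = 4.411111
t=2: π = [0.1759, 0.1667, 0.1800, 0.1852, 0.1424, 0.1499], E[r] = 2.3414, γ^t·E[r] = 1.498519, running G = 5.909630
t=3: π = [0.1843, 0.1637, 0.1794, 0.1820, 0.1417, 0.1489], E[r] = 2.2869, γ^t·E[r] = 1.170889, running G = 7.080519
t=4: π = [0.1867, 0.1639, 0.1790, 0.1812, 0.1410, 0.1482], E[r] = 2.2724, γ^t·E[r] = 0.930782, running G = 8.011300
t=5: π = [0.1873, 0.1639, 0.1791, 0.1809, 0.1408, 0.1479], E[r] = 2.2688, γ^t·E[r] = 0.743446, running G = 8.754747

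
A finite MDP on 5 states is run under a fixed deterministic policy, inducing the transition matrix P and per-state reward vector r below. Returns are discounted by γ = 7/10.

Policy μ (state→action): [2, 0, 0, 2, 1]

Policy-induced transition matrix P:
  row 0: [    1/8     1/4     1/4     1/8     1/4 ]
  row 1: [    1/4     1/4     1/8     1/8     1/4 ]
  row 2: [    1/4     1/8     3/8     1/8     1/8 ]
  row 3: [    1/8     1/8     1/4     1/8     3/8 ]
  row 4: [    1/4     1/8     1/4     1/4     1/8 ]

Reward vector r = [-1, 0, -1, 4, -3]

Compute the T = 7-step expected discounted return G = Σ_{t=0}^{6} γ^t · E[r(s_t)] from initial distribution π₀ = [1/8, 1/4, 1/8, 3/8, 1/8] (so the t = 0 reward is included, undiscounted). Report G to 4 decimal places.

G = -0.2335

t=0: π = [0.1250, 0.2500, 0.1250, 0.3750, 0.1250], E[r] = 0.8750, γ^t·E[r] = 0.875000, running G = 0.875000
t=1: π = [0.1875, 0.1719, 0.2344, 0.1406, 0.2656], E[r] = -0.6563, γ^t·E[r] = -0.459375, running G = 0.415625
t=2: π = [0.2090, 0.1699, 0.2578, 0.1582, 0.2051], E[r] = -0.4492, γ^t·E[r] = -0.220117, running G = 0.195508
t=3: π = [0.2041, 0.1724, 0.2610, 0.1506, 0.2119], E[r] = -0.4983, γ^t·E[r] = -0.170914, running G = 0.024594
t=4: π = [0.2057, 0.1721, 0.2611, 0.1515, 0.2097], E[r] = -0.4899, γ^t·E[r] = -0.117632, running G = -0.093038
t=5: π = [0.2054, 0.1722, 0.2611, 0.1512, 0.2101], E[r] = -0.4919, γ^t·E[r] = -0.082671, running G = -0.175709
t=6: π = [0.2054, 0.1722, 0.2611, 0.1513, 0.2100], E[r] = -0.4915, γ^t·E[r] = -0.057824, running G = -0.233534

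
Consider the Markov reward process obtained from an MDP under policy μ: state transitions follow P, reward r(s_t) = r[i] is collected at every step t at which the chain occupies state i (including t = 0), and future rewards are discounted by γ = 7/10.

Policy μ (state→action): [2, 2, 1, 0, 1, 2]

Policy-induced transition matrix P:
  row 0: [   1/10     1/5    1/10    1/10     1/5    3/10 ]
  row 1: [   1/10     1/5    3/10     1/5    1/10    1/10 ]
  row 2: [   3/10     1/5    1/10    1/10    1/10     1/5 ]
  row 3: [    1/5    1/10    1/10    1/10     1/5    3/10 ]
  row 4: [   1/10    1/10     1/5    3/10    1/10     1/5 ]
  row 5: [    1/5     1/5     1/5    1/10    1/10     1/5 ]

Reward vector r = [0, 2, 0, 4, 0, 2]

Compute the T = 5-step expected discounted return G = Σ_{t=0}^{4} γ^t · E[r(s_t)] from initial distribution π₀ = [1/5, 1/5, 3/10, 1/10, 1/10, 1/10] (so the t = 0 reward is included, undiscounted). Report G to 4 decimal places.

t=0: π = [0.2000, 0.2000, 0.3000, 0.1000, 0.1000, 0.1000], E[r] = 1.0000, γ^t·E[r] = 1.000000, running G = 1.000000
t=1: π = [0.1800, 0.1800, 0.1600, 0.1400, 0.1300, 0.2100], E[r] = 1.3400, γ^t·E[r] = 0.938000, running G = 1.938000
t=2: π = [0.1670, 0.1730, 0.1700, 0.1440, 0.1320, 0.2140], E[r] = 1.3500, γ^t·E[r] = 0.661500, running G = 2.599500
t=3: π = [0.1698, 0.1724, 0.1692, 0.1437, 0.1311, 0.2138], E[r] = 1.3472, γ^t·E[r] = 0.462090, running G = 3.061590
t=4: π = [0.1696, 0.1725, 0.1690, 0.1435, 0.1314, 0.2141], E[r] = 1.3471, γ^t·E[r] = 0.323439, running G = 3.385028

G = 3.3850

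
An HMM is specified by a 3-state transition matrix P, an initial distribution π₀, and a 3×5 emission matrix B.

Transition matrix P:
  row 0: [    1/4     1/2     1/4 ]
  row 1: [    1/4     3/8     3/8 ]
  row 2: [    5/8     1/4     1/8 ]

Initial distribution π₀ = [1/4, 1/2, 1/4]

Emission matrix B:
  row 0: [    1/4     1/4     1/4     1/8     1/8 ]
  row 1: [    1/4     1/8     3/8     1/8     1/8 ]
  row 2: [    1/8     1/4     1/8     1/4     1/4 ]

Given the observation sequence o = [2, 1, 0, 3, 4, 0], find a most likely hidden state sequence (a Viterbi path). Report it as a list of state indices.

t=0: δ = [6.250e-02, 1.875e-01, 3.125e-02]  (obs o_0=2)
t=1: δ = [1.172e-02, 8.789e-03, 1.758e-02]  ψ = [1, 1, 1]  (obs o_1=1)
t=2: δ = [2.747e-03, 1.465e-03, 4.120e-04]  ψ = [2, 0, 1]  (obs o_2=0)
t=3: δ = [8.583e-05, 1.717e-04, 1.717e-04]  ψ = [0, 0, 0]  (obs o_3=3)
t=4: δ = [1.341e-05, 8.047e-06, 1.609e-05]  ψ = [2, 1, 1]  (obs o_4=4)
t=5: δ = [2.515e-06, 1.676e-06, 4.191e-07]  ψ = [2, 0, 0]  (obs o_5=0)
backtrack: best end state = 0; path = [1, 2, 0, 1, 2, 0]

path = [1, 2, 0, 1, 2, 0]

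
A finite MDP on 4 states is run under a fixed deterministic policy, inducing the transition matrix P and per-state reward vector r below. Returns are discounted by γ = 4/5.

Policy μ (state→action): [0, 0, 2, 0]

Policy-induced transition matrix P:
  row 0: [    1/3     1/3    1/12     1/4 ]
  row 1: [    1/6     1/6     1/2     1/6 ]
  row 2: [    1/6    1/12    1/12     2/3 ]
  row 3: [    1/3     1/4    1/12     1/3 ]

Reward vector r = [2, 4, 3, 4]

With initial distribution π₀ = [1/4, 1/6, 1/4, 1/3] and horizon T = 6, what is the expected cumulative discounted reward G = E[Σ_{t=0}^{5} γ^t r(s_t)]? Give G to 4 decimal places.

t=0: π = [0.2500, 0.1667, 0.2500, 0.3333], E[r] = 3.2500, γ^t·E[r] = 3.250000, running G = 3.250000
t=1: π = [0.2639, 0.2153, 0.1528, 0.3681], E[r] = 3.3194, γ^t·E[r] = 2.655556, running G = 5.905556
t=2: π = [0.2720, 0.2286, 0.1730, 0.3264], E[r] = 3.2830, γ^t·E[r] = 2.101111, running G = 8.006667
t=3: π = [0.2664, 0.2248, 0.1786, 0.3302], E[r] = 3.2886, γ^t·E[r] = 1.683778, running G = 9.690444
t=4: π = [0.2661, 0.2237, 0.1770, 0.3332], E[r] = 3.2908, γ^t·E[r] = 1.347909, running G = 11.038354
t=5: π = [0.2666, 0.2240, 0.1765, 0.3329], E[r] = 3.2904, γ^t·E[r] = 1.078183, running G = 12.116537

G = 12.1165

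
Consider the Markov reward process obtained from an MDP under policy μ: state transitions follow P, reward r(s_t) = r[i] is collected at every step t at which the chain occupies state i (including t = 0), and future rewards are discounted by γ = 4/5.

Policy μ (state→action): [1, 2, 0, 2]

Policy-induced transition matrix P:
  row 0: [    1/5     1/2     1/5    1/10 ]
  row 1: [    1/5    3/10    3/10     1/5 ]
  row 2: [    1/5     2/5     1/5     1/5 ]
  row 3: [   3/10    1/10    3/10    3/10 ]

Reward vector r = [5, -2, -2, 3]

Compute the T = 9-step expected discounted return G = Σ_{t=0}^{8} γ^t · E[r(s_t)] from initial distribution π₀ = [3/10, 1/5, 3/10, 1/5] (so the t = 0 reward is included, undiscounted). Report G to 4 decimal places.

t=0: π = [0.3000, 0.2000, 0.3000, 0.2000], E[r] = 1.1000, γ^t·E[r] = 1.100000, running G = 1.100000
t=1: π = [0.2200, 0.3500, 0.2400, 0.1900], E[r] = 0.4900, γ^t·E[r] = 0.392000, running G = 1.492000
t=2: π = [0.2190, 0.3300, 0.2540, 0.1970], E[r] = 0.5180, γ^t·E[r] = 0.331520, running G = 1.823520
t=3: π = [0.2197, 0.3298, 0.2527, 0.1978], E[r] = 0.5269, γ^t·E[r] = 0.269773, running G = 2.093293
t=4: π = [0.2198, 0.3297, 0.2528, 0.1978], E[r] = 0.5275, γ^t·E[r] = 0.216068, running G = 2.309361
t=5: π = [0.2198, 0.3297, 0.2527, 0.1978], E[r] = 0.5275, γ^t·E[r] = 0.172845, running G = 2.482206
t=6: π = [0.2198, 0.3297, 0.2527, 0.1978], E[r] = 0.5275, γ^t·E[r] = 0.138274, running G = 2.620480
t=7: π = [0.2198, 0.3297, 0.2527, 0.1978], E[r] = 0.5275, γ^t·E[r] = 0.110619, running G = 2.731099
t=8: π = [0.2198, 0.3297, 0.2527, 0.1978], E[r] = 0.5275, γ^t·E[r] = 0.088495, running G = 2.819594

G = 2.8196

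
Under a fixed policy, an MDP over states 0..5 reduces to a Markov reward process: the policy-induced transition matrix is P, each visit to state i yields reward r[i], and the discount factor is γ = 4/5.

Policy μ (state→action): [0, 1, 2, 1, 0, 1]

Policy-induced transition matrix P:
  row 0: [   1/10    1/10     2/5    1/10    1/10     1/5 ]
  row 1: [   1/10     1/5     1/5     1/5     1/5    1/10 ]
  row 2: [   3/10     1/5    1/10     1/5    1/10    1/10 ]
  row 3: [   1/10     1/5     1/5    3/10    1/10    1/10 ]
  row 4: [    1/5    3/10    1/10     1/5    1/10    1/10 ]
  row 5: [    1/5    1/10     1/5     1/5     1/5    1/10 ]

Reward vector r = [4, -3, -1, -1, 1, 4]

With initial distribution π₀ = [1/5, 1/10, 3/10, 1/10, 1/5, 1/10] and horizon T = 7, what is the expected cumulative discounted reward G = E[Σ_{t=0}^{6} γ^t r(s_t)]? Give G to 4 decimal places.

t=0: π = [0.2000, 0.1000, 0.3000, 0.1000, 0.2000, 0.1000], E[r] = 0.7000, γ^t·E[r] = 0.700000, running G = 0.700000
t=1: π = [0.1900, 0.1900, 0.1900, 0.1900, 0.1200, 0.1200], E[r] = 0.4100, γ^t·E[r] = 0.328000, running G = 1.028000
t=2: π = [0.1620, 0.1810, 0.2070, 0.2000, 0.1310, 0.1190], E[r] = 0.3050, γ^t·E[r] = 0.195200, running G = 1.223200
t=3: π = [0.1664, 0.1850, 0.1986, 0.2038, 0.1300, 0.1162], E[r] = 0.3030, γ^t·E[r] = 0.155136, running G = 1.378336
t=4: π = [0.1643, 0.1847, 0.2004, 0.2037, 0.1301, 0.1166], E[r] = 0.2957, γ^t·E[r] = 0.121102, running G = 1.499438
t=5: π = [0.1648, 0.1849, 0.1998, 0.2039, 0.1301, 0.1164], E[r] = 0.2964, γ^t·E[r] = 0.097130, running G = 1.596569
t=6: π = [0.1646, 0.1849, 0.2000, 0.2039, 0.1301, 0.1165], E[r] = 0.2960, γ^t·E[r] = 0.077584, running G = 1.674153

G = 1.6742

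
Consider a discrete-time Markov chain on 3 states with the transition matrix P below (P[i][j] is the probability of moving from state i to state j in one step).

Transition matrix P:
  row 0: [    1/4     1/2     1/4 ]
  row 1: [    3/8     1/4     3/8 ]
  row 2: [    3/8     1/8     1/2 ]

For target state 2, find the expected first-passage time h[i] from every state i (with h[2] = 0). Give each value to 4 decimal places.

h = [3.3333, 3.0000, 0.0000]

First-step conditioning: h[2] = 0; for i ≠ 2, h[i] = 1 + Σ_k P[i][k]·h[k].
  h[0] = 1 + 1/4·h[0] + 1/2·h[1]
  h[1] = 1 + 3/8·h[0] + 1/4·h[1]
Solving the 2×2 linear system over states ≠ 2 gives exactly h = [10/3, 3, 0] (h[2] = 0 is the target).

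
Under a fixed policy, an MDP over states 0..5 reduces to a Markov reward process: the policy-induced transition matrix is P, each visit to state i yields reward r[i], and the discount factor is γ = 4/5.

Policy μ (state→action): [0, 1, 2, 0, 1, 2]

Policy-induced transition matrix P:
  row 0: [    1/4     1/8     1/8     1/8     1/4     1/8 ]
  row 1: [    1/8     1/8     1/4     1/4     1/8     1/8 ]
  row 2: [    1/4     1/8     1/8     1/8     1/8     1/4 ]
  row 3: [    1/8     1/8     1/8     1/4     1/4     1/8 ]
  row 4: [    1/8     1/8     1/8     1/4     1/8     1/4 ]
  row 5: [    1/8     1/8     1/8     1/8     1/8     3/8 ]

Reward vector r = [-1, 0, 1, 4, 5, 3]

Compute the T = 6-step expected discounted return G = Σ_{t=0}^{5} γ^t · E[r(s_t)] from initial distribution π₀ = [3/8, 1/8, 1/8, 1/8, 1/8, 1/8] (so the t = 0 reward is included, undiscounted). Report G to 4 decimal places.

t=0: π = [0.3750, 0.1250, 0.1250, 0.1250, 0.1250, 0.1250], E[r] = 1.2500, γ^t·E[r] = 1.250000, running G = 1.250000
t=1: π = [0.1875, 0.1250, 0.1406, 0.1719, 0.1875, 0.1875], E[r] = 2.1406, γ^t·E[r] = 1.712500, running G = 2.962500
t=2: π = [0.1660, 0.1250, 0.1406, 0.1855, 0.1699, 0.2129], E[r] = 2.2051, γ^t·E[r] = 1.411250, running G = 4.373750
t=3: π = [0.1633, 0.1250, 0.1406, 0.1851, 0.1689, 0.2170], E[r] = 2.2134, γ^t·E[r] = 1.133250, running G = 5.507000
t=4: π = [0.1630, 0.1250, 0.1406, 0.1849, 0.1685, 0.2180], E[r] = 2.2137, γ^t·E[r] = 0.906750, running G = 6.413750
t=5: π = [0.1630, 0.1250, 0.1406, 0.1848, 0.1685, 0.2181], E[r] = 2.2137, γ^t·E[r] = 0.725389, running G = 7.139139

G = 7.1391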